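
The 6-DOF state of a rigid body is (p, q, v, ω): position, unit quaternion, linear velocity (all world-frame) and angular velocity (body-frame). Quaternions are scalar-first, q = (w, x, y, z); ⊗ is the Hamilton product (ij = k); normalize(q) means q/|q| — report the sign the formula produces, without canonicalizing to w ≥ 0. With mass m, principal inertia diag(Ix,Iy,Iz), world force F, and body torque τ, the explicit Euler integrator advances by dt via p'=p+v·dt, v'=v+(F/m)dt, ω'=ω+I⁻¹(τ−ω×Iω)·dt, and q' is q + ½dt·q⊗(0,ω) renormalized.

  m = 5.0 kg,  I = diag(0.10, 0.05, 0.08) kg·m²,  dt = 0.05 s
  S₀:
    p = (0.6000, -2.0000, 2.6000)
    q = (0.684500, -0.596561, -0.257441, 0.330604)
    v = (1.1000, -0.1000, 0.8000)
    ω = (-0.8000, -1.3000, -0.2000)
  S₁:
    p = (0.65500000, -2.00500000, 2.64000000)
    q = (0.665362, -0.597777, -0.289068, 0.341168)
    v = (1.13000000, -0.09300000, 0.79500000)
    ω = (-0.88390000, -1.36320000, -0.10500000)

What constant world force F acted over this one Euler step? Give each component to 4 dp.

F = (3.0000, 0.7000, -0.5000)

Δv = v₁−v₀ = (0.03000000, 0.00700000, -0.00500000)
m·(v₁−v₀)/dt = (3.0000, 0.7000, -0.5000)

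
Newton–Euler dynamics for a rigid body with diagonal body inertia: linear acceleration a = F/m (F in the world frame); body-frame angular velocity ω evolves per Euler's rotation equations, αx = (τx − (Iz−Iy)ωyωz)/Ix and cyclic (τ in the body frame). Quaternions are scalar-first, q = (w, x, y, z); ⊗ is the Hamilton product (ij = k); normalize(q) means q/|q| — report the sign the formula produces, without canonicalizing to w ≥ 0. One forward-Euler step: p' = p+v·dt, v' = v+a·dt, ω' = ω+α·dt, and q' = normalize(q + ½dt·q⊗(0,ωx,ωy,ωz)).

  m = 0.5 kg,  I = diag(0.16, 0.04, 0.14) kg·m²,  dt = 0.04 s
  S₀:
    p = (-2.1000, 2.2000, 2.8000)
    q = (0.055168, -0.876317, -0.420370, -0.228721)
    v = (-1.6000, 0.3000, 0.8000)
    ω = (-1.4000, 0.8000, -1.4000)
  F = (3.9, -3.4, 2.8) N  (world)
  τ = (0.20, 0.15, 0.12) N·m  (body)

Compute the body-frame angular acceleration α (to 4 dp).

α = (1.9500, 2.7700, -0.1029)

gyro term ω×Iω = (-0.1120, 0.0392, 0.1344)
α = I⁻¹(τ − ω×Iω) = (1.9500, 2.7700, -0.1029)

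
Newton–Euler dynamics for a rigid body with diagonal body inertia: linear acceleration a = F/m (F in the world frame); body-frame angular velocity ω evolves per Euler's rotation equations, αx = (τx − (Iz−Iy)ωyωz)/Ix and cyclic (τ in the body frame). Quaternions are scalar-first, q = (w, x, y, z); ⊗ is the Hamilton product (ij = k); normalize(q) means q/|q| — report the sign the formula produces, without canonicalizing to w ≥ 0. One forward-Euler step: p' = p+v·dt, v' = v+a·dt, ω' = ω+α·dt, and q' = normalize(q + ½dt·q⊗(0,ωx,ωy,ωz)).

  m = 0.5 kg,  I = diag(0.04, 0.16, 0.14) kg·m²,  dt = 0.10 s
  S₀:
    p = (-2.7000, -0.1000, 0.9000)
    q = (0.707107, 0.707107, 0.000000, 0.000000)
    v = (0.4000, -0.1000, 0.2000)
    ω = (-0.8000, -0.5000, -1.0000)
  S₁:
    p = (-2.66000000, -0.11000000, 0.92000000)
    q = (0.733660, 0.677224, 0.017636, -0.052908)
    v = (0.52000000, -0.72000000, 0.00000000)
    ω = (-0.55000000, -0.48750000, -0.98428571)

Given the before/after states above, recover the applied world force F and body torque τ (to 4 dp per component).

F = (0.6000, -3.1000, -1.0000)
τ = (0.0900, -0.0600, 0.0700)

rate change Δω = (0.25000000, 0.01250000, 0.01571429)
precession coupling = (-0.0100, -0.0800, 0.0480)
applied torque τ = (0.0900, -0.0600, 0.0700)
Δv = v₁−v₀ = (0.12000000, -0.62000000, -0.20000000)
F = m·Δv/dt = (0.6000, -3.1000, -1.0000)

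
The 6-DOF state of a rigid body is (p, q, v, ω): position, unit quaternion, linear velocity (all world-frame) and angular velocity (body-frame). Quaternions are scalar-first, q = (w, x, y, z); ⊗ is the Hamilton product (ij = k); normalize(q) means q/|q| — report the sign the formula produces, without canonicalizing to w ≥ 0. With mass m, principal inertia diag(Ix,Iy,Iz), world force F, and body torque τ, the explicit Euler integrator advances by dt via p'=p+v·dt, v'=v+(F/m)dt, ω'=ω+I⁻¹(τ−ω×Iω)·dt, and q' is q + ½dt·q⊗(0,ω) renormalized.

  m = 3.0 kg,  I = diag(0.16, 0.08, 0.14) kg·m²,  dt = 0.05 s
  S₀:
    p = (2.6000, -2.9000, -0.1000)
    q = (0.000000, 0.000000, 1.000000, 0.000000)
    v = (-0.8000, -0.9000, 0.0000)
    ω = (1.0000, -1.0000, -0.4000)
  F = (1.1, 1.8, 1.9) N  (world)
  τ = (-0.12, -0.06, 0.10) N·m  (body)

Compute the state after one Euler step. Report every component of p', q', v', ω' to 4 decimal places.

α = I⁻¹(τ − ω×Iω) = (-0.9000, -0.6500, 0.1429)
ω' = ω + α·dt = (0.9550, -1.0325, -0.3929)
Hamilton product q⊗(0,ω) = (1.0000000, -0.4000000, 0.0000000, -1.0000000)
q + ½dt·q⊗(0,ω), renormalized = (0.0250, -0.0100, 0.9993, -0.0250)
a = (0.3667, 0.6000, 0.6333)
new position p' = (2.5600, -2.9450, -0.1000)
new velocity v' = (-0.7817, -0.8700, 0.0317)

p' = (2.5600, -2.9450, -0.1000)
q' = (0.0250, -0.0100, 0.9993, -0.0250)
v' = (-0.7817, -0.8700, 0.0317)
ω' = (0.9550, -1.0325, -0.3929)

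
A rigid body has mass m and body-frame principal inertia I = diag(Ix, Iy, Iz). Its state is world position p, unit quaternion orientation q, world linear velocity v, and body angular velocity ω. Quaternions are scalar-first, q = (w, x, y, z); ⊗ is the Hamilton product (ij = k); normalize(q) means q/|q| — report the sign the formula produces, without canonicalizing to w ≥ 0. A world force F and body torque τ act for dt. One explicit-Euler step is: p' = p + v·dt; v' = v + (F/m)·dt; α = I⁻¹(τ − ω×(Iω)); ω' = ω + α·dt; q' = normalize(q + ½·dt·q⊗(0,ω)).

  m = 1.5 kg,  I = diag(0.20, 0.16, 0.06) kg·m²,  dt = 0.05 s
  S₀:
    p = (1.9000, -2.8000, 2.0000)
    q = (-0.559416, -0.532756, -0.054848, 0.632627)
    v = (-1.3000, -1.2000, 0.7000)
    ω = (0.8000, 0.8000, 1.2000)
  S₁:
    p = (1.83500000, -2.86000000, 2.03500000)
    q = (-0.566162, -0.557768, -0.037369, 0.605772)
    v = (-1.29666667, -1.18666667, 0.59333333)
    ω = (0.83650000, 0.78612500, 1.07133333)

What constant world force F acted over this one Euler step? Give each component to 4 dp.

F = (0.1000, 0.4000, -3.2000)

velocity change Δv = (0.00333333, 0.01333333, -0.10666667)
F = m·Δv/dt = (0.1000, 0.4000, -3.2000)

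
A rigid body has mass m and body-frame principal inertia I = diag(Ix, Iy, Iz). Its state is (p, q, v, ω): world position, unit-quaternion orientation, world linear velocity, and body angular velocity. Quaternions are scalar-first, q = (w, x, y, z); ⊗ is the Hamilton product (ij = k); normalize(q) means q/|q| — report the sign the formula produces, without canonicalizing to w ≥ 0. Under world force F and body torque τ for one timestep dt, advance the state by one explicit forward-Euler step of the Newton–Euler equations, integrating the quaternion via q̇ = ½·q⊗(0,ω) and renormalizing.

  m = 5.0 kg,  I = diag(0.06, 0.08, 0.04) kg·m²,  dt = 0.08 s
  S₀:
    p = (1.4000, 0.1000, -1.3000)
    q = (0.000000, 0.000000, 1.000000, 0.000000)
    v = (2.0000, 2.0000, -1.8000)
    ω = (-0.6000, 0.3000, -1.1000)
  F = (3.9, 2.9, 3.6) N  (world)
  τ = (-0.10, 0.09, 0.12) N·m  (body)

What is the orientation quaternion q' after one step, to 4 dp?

Hamilton product q⊗(0,ω) = (-0.3000000, -1.1000000, 0.0000000, 0.6000000)
q' = normalize(q + ½dt·q⊗(0,ω)) = (-0.0120, -0.0439, 0.9987, 0.0240)

q' = (-0.0120, -0.0439, 0.9987, 0.0240)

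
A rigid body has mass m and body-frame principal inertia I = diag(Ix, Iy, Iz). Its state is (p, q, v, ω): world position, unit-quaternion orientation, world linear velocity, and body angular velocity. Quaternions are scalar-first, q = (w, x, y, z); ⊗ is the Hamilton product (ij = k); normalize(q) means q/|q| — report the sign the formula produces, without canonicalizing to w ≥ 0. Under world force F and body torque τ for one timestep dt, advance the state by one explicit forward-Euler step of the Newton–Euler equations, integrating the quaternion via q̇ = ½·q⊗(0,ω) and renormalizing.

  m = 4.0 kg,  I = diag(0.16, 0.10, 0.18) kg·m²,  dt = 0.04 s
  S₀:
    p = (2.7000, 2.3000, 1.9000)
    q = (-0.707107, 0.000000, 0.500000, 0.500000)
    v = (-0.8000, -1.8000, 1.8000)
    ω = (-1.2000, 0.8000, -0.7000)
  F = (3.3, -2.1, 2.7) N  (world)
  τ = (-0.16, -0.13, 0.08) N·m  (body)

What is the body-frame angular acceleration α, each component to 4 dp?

α = (-0.7200, -1.1320, 0.1244)

gyro term ω×Iω = (-0.0448, -0.0168, 0.0576)
angular accel α = (-0.7200, -1.1320, 0.1244)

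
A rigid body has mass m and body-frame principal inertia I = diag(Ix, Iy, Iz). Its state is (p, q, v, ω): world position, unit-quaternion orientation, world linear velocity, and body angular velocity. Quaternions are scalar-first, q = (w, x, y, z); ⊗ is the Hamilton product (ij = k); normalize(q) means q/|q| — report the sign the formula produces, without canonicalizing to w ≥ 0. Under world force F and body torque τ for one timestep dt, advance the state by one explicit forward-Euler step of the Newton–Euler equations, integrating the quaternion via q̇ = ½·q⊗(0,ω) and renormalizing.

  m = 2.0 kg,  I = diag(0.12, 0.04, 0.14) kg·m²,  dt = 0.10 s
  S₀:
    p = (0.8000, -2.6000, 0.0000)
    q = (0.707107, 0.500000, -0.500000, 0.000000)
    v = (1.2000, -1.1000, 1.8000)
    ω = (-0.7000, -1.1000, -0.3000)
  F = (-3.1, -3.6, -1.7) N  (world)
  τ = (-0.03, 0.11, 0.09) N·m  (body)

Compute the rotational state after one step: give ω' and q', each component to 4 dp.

ω×(Iω) gyroscopic = (0.0330, -0.0042, -0.0616)
α = I⁻¹(τ − ω×Iω) = (-0.5250, 2.8550, 1.0829)
new body rate ω' = (-0.7525, -0.8145, -0.1917)
2q̇ = q⊗(0,ω) = (-0.2000000, -0.3449749, -0.6278177, -1.1121321)
q + ½dt·q⊗(0,ω), renormalized = (0.6956, 0.4817, -0.5302, -0.0555)

ω' = (-0.7525, -0.8145, -0.1917)
q' = (0.6956, 0.4817, -0.5302, -0.0555)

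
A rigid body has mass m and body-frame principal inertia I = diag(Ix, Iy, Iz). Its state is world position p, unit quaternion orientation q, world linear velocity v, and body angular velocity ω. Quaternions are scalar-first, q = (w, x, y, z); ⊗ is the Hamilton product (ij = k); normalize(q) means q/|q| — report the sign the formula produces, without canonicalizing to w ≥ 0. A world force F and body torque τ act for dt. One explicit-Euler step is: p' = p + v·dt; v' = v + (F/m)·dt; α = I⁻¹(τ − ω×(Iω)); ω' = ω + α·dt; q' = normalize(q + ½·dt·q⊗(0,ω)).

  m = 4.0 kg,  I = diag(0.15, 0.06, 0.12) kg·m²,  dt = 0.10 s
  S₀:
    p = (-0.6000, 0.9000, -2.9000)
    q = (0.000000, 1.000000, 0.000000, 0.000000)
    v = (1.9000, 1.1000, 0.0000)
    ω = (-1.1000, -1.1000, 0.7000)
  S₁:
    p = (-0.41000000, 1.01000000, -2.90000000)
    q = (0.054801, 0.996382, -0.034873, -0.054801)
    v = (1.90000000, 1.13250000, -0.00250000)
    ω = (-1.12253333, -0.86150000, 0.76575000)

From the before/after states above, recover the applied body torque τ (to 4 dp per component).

ω₁ − ω₀ = (-0.02253333, 0.23850000, 0.06575000)
ω₀×(Iω₀) = (-0.0462, -0.0231, -0.1089)
τ = I·(Δω/dt) + ω₀×(Iω₀) = (-0.0800, 0.1200, -0.0300)

τ = (-0.0800, 0.1200, -0.0300)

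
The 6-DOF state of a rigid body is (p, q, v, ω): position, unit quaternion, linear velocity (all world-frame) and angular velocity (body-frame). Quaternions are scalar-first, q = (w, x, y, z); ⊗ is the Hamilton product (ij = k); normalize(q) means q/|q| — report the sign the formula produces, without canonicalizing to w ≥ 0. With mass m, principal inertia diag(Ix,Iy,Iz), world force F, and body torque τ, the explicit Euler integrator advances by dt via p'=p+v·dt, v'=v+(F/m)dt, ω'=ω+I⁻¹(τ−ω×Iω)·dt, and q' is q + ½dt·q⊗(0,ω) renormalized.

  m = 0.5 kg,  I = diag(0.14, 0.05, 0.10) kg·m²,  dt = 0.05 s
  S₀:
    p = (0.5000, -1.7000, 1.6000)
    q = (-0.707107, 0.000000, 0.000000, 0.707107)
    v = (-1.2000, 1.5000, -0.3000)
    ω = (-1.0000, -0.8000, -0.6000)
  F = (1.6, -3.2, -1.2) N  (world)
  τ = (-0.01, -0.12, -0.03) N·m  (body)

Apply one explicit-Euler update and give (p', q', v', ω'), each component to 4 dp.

new position p' = (0.4400, -1.6250, 1.5850)
new velocity v' = (-1.0400, 1.1800, -0.4200)
precession coupling ω×(Iω) = (0.0240, 0.0240, -0.0720)
(τ − ω×Iω)/I = (-0.2429, -2.8800, 0.4200)
ω + α·dt = (-1.0121, -0.9440, -0.5790)
2q̇ = q⊗(0,ω) = (0.4242642, 1.2727926, -0.1414214, 0.4242642)
updated quaternion q' = (-0.6961, 0.0318, -0.0035, 0.7173)

p' = (0.4400, -1.6250, 1.5850)
q' = (-0.6961, 0.0318, -0.0035, 0.7173)
v' = (-1.0400, 1.1800, -0.4200)
ω' = (-1.0121, -0.9440, -0.5790)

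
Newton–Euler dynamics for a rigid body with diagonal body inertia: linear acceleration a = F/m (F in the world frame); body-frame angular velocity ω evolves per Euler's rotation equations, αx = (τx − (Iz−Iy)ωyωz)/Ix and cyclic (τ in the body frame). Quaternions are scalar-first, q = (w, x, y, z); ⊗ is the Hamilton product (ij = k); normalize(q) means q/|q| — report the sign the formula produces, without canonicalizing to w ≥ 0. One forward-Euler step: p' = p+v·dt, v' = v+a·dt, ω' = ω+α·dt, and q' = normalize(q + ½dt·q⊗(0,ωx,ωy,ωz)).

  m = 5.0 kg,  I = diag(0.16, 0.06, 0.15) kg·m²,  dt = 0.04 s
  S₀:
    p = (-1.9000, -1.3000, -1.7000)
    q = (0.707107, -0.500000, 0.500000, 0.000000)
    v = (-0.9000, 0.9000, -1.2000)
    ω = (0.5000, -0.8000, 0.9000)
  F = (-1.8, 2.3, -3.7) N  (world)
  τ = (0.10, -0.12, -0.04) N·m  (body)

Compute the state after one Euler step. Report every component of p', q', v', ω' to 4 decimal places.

p' = (-1.9360, -1.2640, -1.7480)
q' = (0.7199, -0.4838, 0.4975, 0.0157)
v' = (-0.9144, 0.9184, -1.2296)
ω' = (0.5412, -0.8830, 0.8787)

ω×(Iω) gyroscopic = (-0.0648, 0.0045, 0.0400)
(τ − ω×Iω)/I = (1.0300, -2.0750, -0.5333)
ω' = ω + α·dt = (0.5412, -0.8830, 0.8787)
Hamilton product q⊗(0,ω) = (0.6500000, 0.8035535, -0.1156856, 0.7863963)
q + ½dt·q⊗(0,ω), renormalized = (0.7199, -0.4838, 0.4975, 0.0157)
a = F/m = (-0.3600, 0.4600, -0.7400)
new position p' = (-1.9360, -1.2640, -1.7480)
v + (F/m)dt = (-0.9144, 0.9184, -1.2296)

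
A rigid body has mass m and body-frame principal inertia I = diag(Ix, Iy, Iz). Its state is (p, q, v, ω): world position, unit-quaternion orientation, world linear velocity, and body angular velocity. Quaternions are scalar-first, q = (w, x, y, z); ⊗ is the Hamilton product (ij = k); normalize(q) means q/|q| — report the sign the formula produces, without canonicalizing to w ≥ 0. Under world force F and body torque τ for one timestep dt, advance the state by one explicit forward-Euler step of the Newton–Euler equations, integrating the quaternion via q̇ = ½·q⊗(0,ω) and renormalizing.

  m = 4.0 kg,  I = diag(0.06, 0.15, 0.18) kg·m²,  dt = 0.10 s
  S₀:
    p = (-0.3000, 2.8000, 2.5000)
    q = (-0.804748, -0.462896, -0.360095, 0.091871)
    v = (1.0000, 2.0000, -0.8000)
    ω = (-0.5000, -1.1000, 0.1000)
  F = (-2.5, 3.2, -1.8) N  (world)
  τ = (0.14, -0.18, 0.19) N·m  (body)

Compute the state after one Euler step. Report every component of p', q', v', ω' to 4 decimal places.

p' = (-0.2000, 3.0000, 2.4200)
q' = (-0.8351, -0.4387, -0.3152, 0.1041)
v' = (0.9375, 2.0800, -0.8450)
ω' = (-0.2612, -1.2240, 0.1781)

p' = p + v·dt = (-0.2000, 3.0000, 2.4200)
v + (F/m)dt = (0.9375, 2.0800, -0.8450)
α = I⁻¹(τ − ω×Iω) = (2.3883, -1.2400, 0.7806)
ω' = ω + α·dt = (-0.2612, -1.2240, 0.1781)
q⊗(0,ω) = (-0.6367396, 0.4674226, 0.8855769, 0.2486633)
q' = normalize(q + ½dt·q⊗(0,ω)) = (-0.8351, -0.4387, -0.3152, 0.1041)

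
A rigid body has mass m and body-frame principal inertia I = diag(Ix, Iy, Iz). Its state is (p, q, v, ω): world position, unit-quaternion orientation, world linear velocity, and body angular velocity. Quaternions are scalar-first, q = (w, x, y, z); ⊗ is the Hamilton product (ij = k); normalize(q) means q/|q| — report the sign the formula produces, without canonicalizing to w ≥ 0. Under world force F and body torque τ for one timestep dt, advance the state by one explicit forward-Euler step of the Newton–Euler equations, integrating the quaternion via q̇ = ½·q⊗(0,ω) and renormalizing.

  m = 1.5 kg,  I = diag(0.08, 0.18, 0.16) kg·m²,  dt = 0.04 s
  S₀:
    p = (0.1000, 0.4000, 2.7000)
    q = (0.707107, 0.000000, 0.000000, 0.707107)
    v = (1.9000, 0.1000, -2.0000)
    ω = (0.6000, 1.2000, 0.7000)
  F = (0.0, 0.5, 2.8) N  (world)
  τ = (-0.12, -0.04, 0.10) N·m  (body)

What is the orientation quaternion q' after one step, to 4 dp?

q' = (0.6969, -0.0085, 0.0254, 0.7167)

2q̇ = q⊗(0,ω) = (-0.4949749, -0.4242642, 1.2727926, 0.4949749)
q' = normalize(q + ½dt·q⊗(0,ω)) = (0.6969, -0.0085, 0.0254, 0.7167)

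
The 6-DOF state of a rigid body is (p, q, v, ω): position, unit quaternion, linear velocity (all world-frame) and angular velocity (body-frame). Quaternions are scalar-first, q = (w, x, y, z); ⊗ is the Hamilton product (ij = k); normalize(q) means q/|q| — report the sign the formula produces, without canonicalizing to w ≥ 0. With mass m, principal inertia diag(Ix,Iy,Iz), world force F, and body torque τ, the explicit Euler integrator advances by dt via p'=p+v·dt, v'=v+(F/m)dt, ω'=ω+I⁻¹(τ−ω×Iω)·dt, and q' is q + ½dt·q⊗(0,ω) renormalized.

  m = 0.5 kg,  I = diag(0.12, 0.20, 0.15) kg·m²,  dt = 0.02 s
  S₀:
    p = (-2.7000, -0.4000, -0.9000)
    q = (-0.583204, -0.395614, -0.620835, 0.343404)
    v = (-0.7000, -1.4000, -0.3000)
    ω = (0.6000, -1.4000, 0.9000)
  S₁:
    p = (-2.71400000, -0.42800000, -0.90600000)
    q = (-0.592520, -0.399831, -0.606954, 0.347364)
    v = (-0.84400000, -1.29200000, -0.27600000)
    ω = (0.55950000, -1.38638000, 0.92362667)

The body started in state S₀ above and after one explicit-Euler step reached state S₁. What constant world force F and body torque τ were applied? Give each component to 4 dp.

velocity change Δv = (-0.14400000, 0.10800000, 0.02400000)
m·(v₁−v₀)/dt = (-3.6000, 2.7000, 0.6000)
ω₁ − ω₀ = (-0.04050000, 0.01362000, 0.02362667)
precession coupling = (0.0630, -0.0162, -0.0672)
applied torque τ = (-0.1800, 0.1200, 0.1100)

F = (-3.6000, 2.7000, 0.6000)
τ = (-0.1800, 0.1200, 0.1100)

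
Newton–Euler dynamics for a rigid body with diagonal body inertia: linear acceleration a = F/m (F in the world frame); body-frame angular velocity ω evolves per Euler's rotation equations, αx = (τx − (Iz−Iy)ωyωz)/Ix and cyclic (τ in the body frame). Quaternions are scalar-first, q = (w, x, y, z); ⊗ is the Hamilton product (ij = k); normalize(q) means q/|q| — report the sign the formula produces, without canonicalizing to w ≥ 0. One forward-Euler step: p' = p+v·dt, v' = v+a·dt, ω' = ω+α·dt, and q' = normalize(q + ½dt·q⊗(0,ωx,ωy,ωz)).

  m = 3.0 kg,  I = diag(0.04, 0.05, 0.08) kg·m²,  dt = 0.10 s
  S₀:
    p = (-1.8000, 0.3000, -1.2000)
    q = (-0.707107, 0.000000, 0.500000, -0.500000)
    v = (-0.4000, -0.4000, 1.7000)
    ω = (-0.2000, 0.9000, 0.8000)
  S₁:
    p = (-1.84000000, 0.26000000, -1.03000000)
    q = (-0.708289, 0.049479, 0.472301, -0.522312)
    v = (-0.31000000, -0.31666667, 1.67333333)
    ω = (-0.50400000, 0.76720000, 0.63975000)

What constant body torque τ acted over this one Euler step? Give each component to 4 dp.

τ = (-0.1000, -0.0600, -0.1300)

rate change Δω = (-0.30400000, -0.13280000, -0.16025000)
ω₀×(Iω₀) = (0.0216, 0.0064, -0.0018)
applied torque τ = (-0.1000, -0.0600, -0.1300)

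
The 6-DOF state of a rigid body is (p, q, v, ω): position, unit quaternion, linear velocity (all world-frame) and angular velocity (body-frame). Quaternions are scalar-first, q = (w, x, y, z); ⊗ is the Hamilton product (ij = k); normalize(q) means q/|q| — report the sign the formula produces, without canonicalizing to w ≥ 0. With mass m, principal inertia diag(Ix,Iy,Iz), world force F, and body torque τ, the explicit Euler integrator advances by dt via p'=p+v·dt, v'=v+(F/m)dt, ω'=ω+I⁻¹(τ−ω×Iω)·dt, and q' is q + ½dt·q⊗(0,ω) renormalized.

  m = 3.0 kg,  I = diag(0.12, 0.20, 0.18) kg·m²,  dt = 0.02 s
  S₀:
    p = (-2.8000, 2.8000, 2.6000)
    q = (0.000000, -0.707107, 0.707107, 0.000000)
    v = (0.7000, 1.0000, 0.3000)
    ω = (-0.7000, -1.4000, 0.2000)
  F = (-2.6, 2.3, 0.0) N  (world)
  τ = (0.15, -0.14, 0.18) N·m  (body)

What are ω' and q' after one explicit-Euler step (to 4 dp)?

(τ − ω×Iω)/I = (1.2033, -0.7420, 0.5644)
ω + α·dt = (-0.6759, -1.4148, 0.2113)
q⊗(0,ω) = (0.4949749, 0.1414214, 0.1414214, 1.4849247)
q + ½dt·q⊗(0,ω), renormalized = (0.0049, -0.7056, 0.7084, 0.0148)

ω' = (-0.6759, -1.4148, 0.2113)
q' = (0.0049, -0.7056, 0.7084, 0.0148)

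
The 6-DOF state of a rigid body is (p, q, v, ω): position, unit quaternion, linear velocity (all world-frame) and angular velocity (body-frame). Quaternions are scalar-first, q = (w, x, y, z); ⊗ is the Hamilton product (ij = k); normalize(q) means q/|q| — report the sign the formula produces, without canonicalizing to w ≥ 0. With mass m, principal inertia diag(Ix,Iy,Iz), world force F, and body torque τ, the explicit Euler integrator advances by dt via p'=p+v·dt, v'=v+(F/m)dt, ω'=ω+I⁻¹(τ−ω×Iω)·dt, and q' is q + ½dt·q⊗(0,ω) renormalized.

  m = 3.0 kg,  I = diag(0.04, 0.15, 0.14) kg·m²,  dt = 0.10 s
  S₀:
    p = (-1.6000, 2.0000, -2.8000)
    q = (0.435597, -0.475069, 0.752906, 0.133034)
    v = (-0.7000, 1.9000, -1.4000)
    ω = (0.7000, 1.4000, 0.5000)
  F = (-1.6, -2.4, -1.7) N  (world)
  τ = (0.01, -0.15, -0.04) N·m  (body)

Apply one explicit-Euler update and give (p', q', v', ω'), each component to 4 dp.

p' = (-1.6700, 2.1900, -2.9400)
q' = (0.3949, -0.4488, 0.7972, 0.0840)
v' = (-0.7533, 1.8200, -1.4567)
ω' = (0.7425, 1.3233, 0.3944)

angular accel α = (0.4250, -0.7667, -1.0557)
ω + α·dt = (0.7425, 1.3233, 0.3944)
q⊗(0,ω) = (-0.7880371, 0.4951233, 0.9404941, -0.9743323)
updated quaternion q' = (0.3949, -0.4488, 0.7972, 0.0840)
linear accel F/m = (-0.5333, -0.8000, -0.5667)
new position p' = (-1.6700, 2.1900, -2.9400)
v + (F/m)dt = (-0.7533, 1.8200, -1.4567)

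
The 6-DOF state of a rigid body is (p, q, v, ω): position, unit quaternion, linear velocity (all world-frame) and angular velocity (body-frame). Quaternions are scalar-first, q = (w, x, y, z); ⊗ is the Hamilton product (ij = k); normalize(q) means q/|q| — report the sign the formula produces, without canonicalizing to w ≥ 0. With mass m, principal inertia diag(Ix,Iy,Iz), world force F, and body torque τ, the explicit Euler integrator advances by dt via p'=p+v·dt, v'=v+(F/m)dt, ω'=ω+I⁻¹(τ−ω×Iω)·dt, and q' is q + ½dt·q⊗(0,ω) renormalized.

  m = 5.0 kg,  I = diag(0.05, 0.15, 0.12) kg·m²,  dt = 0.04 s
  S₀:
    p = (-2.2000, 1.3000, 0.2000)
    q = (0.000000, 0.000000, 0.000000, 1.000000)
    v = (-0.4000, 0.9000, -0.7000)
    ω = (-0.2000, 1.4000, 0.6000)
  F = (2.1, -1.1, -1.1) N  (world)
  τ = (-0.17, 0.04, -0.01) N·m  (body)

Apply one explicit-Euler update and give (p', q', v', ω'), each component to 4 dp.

p' = (-2.2160, 1.3360, 0.1720)
q' = (-0.0120, -0.0280, -0.0040, 0.9995)
v' = (-0.3832, 0.8912, -0.7088)
ω' = (-0.3158, 1.4084, 0.6060)

linear accel F/m = (0.4200, -0.2200, -0.2200)
p' = p + v·dt = (-2.2160, 1.3360, 0.1720)
v' = v + a·dt = (-0.3832, 0.8912, -0.7088)
gyro term ω×Iω = (-0.0252, 0.0084, -0.0280)
(τ − ω×Iω)/I = (-2.8960, 0.2107, 0.1500)
new body rate ω' = (-0.3158, 1.4084, 0.6060)
q⊗(0,ω) = (-0.6000000, -1.4000000, -0.2000000, 0.0000000)
q + ½dt·q⊗(0,ω), renormalized = (-0.0120, -0.0280, -0.0040, 0.9995)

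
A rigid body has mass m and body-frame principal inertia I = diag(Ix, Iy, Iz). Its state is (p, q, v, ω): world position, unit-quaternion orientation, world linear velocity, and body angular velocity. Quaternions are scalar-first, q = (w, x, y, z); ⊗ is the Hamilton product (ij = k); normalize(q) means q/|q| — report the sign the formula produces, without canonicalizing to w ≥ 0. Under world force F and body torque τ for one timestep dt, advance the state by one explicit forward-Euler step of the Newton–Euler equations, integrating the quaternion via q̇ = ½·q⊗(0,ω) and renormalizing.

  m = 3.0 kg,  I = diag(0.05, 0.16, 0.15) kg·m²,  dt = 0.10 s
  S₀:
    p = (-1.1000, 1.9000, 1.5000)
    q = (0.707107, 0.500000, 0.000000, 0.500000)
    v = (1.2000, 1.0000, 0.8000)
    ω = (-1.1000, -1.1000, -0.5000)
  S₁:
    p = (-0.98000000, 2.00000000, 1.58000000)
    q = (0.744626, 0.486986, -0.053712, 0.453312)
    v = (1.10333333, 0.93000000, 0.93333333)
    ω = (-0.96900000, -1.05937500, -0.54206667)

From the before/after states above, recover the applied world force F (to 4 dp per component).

F = (-2.9000, -2.1000, 4.0000)

Δv = v₁−v₀ = (-0.09666667, -0.07000000, 0.13333333)
F = m·Δv/dt = (-2.9000, -2.1000, 4.0000)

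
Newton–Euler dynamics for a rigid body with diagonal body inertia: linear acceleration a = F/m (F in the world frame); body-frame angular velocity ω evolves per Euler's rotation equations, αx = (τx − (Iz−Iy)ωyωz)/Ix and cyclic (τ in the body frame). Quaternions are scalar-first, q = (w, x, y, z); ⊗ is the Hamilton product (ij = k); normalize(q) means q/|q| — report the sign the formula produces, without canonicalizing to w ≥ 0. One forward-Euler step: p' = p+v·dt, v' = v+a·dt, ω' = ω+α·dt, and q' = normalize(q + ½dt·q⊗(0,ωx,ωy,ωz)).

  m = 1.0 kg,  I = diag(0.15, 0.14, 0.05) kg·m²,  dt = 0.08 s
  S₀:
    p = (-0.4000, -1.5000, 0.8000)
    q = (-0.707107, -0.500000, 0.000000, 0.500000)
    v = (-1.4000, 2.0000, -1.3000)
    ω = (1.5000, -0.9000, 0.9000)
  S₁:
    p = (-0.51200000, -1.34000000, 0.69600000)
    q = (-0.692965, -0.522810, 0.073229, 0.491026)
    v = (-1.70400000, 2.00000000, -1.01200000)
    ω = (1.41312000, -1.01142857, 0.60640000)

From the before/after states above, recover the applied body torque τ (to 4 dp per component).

τ = (-0.0900, -0.0600, -0.1700)

rate change Δω = (-0.08688000, -0.11142857, -0.29360000)
τ = I·(Δω/dt) + ω₀×(Iω₀) = (-0.0900, -0.0600, -0.1700)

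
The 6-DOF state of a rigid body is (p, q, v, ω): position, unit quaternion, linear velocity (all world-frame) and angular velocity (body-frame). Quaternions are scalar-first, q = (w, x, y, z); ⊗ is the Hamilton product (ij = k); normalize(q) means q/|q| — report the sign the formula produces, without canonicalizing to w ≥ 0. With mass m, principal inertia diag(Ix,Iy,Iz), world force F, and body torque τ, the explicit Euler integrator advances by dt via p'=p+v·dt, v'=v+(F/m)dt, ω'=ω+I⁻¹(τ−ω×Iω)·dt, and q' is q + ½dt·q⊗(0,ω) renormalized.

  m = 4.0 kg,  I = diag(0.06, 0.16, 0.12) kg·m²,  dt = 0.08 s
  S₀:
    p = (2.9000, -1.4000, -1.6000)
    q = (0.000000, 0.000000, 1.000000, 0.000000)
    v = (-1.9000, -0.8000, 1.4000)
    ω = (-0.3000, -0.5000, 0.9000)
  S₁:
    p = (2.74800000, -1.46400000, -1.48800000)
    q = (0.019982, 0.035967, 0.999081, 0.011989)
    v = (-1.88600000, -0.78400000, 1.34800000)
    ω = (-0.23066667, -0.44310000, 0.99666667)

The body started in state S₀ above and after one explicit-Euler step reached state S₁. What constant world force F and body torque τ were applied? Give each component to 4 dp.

ω₁ − ω₀ = (0.06933333, 0.05690000, 0.09666667)
τ = I·(Δω/dt) + ω₀×(Iω₀) = (0.0700, 0.1300, 0.1600)
v₁ − v₀ = (0.01400000, 0.01600000, -0.05200000)
applied force F = (0.7000, 0.8000, -2.6000)

F = (0.7000, 0.8000, -2.6000)
τ = (0.0700, 0.1300, 0.1600)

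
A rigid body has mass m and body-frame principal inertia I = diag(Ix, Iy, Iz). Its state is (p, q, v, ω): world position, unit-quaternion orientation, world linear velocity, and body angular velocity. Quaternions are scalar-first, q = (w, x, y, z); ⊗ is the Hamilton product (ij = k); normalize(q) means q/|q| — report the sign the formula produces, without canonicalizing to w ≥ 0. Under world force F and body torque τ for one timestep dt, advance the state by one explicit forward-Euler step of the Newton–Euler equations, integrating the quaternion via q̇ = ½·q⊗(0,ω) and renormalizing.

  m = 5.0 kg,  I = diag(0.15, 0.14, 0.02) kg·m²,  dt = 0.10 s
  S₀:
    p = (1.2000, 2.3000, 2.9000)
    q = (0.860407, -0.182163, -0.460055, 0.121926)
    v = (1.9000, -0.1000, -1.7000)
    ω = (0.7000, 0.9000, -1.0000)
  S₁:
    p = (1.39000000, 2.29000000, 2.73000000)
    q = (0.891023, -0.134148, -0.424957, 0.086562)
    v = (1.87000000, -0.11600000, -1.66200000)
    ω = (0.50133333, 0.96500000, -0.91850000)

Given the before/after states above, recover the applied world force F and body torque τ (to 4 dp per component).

velocity change Δv = (-0.03000000, -0.01600000, 0.03800000)
F = m·Δv/dt = (-1.5000, -0.8000, 1.9000)
rate change Δω = (-0.19866667, 0.06500000, 0.08150000)
ω₀×(Iω₀) = (0.1080, -0.0910, -0.0063)
I·α + gyro = (-0.1900, 0.0000, 0.0100)

F = (-1.5000, -0.8000, 1.9000)
τ = (-0.1900, 0.0000, 0.0100)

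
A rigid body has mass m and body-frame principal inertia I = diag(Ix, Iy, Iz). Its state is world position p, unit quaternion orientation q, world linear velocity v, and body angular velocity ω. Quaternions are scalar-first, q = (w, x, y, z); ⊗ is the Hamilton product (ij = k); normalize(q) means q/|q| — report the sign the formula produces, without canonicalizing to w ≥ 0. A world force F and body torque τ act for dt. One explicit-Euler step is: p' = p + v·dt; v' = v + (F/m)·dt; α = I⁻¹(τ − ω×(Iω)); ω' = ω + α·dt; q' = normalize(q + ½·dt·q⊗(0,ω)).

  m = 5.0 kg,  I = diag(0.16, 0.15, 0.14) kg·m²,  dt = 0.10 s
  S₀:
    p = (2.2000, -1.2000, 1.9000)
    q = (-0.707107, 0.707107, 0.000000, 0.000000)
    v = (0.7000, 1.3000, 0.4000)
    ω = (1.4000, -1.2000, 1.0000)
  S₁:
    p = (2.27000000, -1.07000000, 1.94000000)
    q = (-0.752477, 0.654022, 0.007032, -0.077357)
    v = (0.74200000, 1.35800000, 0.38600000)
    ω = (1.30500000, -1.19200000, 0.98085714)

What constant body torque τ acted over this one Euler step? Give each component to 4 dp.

τ = (-0.1400, 0.0400, -0.0100)

rate change Δω = (-0.09500000, 0.00800000, -0.01914286)
precession coupling = (0.0120, 0.0280, 0.0168)
I·α + gyro = (-0.1400, 0.0400, -0.0100)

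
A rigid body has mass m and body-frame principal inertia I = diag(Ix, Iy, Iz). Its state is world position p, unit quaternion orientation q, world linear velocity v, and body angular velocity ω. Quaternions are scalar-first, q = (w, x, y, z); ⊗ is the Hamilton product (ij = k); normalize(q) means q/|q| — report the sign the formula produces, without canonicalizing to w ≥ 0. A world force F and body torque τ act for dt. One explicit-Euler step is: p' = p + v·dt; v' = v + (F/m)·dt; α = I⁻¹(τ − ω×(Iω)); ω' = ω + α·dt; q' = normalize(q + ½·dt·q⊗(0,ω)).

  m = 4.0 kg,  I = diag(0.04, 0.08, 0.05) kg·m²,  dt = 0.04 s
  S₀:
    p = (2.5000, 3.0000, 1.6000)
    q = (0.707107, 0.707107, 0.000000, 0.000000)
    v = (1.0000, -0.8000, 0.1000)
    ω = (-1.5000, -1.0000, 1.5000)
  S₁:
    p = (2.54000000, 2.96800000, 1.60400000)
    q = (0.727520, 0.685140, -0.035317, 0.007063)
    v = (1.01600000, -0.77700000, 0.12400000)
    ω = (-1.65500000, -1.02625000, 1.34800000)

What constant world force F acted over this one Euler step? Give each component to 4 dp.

F = (1.6000, 2.3000, 2.4000)

velocity change Δv = (0.01600000, 0.02300000, 0.02400000)
m·(v₁−v₀)/dt = (1.6000, 2.3000, 2.4000)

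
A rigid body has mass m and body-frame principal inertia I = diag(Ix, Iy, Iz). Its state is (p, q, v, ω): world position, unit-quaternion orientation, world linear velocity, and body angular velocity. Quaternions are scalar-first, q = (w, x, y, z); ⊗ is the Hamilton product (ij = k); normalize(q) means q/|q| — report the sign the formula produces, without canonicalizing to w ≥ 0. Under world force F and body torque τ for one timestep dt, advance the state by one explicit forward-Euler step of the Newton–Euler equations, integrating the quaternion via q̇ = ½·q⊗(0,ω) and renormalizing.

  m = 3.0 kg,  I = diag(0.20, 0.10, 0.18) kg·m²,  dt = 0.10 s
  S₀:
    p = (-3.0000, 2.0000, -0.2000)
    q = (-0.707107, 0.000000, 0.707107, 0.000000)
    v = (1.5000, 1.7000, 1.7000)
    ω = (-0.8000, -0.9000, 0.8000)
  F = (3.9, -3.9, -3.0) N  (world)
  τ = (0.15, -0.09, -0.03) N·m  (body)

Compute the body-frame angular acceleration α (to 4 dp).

α = (1.0380, -0.7720, 0.2333)

gyro term ω×Iω = (-0.0576, -0.0128, -0.0720)
(τ − ω×Iω)/I = (1.0380, -0.7720, 0.2333)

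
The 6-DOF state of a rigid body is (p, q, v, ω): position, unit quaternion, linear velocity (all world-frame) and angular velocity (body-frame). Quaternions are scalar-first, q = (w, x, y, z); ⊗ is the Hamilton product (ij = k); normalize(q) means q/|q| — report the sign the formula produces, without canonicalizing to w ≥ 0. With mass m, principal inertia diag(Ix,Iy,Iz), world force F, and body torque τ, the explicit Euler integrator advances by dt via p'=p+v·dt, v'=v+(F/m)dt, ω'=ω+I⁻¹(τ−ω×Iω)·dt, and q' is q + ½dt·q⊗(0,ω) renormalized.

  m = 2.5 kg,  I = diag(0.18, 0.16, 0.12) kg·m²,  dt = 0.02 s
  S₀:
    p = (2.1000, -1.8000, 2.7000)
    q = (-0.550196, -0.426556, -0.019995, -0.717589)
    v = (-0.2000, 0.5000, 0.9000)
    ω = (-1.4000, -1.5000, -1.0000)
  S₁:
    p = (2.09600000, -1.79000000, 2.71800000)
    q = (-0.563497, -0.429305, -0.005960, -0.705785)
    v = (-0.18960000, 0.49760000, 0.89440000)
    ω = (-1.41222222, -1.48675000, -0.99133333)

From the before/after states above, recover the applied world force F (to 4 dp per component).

Δv = v₁−v₀ = (0.01040000, -0.00240000, -0.00560000)
m·(v₁−v₀)/dt = (1.3000, -0.3000, -0.7000)

F = (1.3000, -0.3000, -0.7000)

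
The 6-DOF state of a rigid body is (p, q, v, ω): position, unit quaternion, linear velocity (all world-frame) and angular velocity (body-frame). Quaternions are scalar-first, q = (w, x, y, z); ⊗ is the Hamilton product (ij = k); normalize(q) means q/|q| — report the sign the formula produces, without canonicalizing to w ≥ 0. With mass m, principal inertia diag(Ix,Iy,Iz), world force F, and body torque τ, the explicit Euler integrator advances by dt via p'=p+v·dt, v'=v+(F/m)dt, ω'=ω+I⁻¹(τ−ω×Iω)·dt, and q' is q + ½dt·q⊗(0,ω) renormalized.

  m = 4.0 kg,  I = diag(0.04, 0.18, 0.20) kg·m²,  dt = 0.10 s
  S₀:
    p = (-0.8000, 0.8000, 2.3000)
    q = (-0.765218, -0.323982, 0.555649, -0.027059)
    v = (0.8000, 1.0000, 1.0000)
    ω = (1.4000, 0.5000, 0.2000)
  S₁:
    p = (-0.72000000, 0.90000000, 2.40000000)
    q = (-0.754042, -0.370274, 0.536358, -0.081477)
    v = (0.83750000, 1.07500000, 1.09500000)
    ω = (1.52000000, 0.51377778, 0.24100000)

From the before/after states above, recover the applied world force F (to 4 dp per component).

F = (1.5000, 3.0000, 3.8000)

Δv = v₁−v₀ = (0.03750000, 0.07500000, 0.09500000)
applied force F = (1.5000, 3.0000, 3.8000)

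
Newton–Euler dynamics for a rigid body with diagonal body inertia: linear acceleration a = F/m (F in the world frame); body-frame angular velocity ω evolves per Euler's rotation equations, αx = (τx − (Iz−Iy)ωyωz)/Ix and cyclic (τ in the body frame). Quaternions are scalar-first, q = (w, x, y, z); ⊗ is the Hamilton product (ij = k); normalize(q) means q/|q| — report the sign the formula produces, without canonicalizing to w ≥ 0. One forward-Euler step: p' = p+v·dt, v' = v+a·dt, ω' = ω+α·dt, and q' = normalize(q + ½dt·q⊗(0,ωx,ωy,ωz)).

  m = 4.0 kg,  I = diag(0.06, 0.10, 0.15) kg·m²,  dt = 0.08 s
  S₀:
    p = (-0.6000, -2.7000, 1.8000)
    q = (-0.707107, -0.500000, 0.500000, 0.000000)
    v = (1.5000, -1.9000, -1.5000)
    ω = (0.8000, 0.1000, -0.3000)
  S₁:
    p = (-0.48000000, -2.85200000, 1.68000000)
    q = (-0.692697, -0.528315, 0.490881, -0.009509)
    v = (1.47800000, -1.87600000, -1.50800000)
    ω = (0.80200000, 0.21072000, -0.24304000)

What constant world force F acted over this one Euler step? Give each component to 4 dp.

Δv = v₁−v₀ = (-0.02200000, 0.02400000, -0.00800000)
m·(v₁−v₀)/dt = (-1.1000, 1.2000, -0.4000)

F = (-1.1000, 1.2000, -0.4000)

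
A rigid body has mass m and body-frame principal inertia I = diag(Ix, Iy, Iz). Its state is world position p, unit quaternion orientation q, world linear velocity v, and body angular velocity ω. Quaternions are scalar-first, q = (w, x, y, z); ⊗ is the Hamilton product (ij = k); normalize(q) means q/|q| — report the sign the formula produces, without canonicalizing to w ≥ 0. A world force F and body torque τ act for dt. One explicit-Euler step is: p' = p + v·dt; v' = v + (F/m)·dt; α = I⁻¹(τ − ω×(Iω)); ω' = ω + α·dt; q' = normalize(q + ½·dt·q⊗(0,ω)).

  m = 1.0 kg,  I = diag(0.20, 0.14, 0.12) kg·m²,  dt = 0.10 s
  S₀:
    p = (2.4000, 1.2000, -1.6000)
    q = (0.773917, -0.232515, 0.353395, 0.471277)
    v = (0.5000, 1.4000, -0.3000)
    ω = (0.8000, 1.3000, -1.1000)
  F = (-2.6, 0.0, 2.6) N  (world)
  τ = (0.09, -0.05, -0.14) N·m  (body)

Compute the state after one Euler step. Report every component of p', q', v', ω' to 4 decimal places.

a = (-2.6000, 0.0000, 2.6000)
new position p' = (2.4500, 1.3400, -1.6300)
new velocity v' = (0.2400, 1.4000, -0.0400)
α = I⁻¹(τ − ω×Iω) = (0.3070, 0.1457, -0.6467)
ω + α·dt = (0.8307, 1.3146, -1.1647)
Hamilton product q⊗(0,ω) = (0.2450032, -0.3822610, 1.1273472, -1.4362942)
q' = normalize(q + ½dt·q⊗(0,ω)) = (0.7827, -0.2505, 0.4080, 0.3977)

p' = (2.4500, 1.3400, -1.6300)
q' = (0.7827, -0.2505, 0.4080, 0.3977)
v' = (0.2400, 1.4000, -0.0400)
ω' = (0.8307, 1.3146, -1.1647)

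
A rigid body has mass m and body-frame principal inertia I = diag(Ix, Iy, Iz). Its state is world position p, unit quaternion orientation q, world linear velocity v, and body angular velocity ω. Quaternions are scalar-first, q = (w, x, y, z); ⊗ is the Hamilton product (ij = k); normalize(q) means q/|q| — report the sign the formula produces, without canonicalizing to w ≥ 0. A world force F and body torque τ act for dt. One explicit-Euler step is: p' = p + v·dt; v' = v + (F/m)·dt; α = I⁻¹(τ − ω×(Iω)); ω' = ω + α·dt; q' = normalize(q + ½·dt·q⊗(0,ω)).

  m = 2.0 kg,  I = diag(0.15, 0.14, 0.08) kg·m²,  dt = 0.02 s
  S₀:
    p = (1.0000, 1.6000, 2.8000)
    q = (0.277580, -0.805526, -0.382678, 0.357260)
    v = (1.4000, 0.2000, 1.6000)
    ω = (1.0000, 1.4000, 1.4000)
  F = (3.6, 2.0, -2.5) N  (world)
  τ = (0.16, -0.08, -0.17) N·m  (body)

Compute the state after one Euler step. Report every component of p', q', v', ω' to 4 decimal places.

p' = (1.0280, 1.6040, 2.8320)
q' = (0.2859, -0.8129, -0.3639, 0.3536)
v' = (1.4360, 0.2200, 1.5750)
ω' = (1.0370, 1.3746, 1.3610)

linear accel F/m = (1.8000, 1.0000, -1.2500)
p' = p + v·dt = (1.0280, 1.6040, 2.8320)
new velocity v' = (1.4360, 0.2200, 1.5750)
precession coupling ω×(Iω) = (-0.1176, 0.0980, -0.0140)
angular accel α = (1.8507, -1.2714, -1.9500)
ω + α·dt = (1.0370, 1.3746, 1.3610)
q⊗(0,ω) = (0.8411112, -0.7583332, 1.8736084, -0.3564464)
q + ½dt·q⊗(0,ω), renormalized = (0.2859, -0.8129, -0.3639, 0.3536)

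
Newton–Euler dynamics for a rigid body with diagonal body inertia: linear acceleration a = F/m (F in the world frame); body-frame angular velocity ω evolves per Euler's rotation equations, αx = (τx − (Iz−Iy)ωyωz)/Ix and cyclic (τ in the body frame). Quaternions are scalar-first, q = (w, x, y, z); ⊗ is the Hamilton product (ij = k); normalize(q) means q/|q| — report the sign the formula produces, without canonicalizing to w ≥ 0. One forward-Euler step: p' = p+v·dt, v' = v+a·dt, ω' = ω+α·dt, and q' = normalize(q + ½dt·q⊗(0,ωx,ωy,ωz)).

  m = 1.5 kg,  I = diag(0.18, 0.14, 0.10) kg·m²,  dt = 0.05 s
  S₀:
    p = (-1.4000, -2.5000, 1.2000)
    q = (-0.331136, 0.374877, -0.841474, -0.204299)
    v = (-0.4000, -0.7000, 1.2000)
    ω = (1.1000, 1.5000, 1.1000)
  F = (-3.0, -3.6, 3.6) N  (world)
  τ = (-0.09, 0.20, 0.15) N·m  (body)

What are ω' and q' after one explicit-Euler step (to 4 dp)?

gyro term ω×Iω = (-0.0660, 0.0968, -0.0660)
angular accel α = (-0.1333, 0.7371, 2.1600)
ω + α·dt = (1.0933, 1.5369, 1.2080)
Hamilton product q⊗(0,ω) = (1.0745752, -0.9834225, -1.1337976, 1.1236873)
updated quaternion q' = (-0.3038, 0.3498, -0.8686, -0.1760)

ω' = (1.0933, 1.5369, 1.2080)
q' = (-0.3038, 0.3498, -0.8686, -0.1760)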